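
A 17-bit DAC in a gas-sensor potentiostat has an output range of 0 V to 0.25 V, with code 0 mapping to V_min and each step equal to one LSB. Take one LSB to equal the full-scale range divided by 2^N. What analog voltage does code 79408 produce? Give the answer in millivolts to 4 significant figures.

151.5 mV

Span = 0.25 V. LSB = 0.25 V / 2^17.
V_out = 0 + 79408 × (0.25/131072) V
      = 0 + 0.151459 = 0.151459 V.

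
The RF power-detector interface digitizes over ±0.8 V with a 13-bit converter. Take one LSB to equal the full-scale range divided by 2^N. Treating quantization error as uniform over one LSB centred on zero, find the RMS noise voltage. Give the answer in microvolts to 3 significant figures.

Range = 0.8 − (-0.8) = 1.6 V.
One LSB is 1.6 V / 8192 = 195.31 µV.
σ_q = LSB/√12 = 195.31 µV/3.4641 = 56.4 µV.

56.4 µV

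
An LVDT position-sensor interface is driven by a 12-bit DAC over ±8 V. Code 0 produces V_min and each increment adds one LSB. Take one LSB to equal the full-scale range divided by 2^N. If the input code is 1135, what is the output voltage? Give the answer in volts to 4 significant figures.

-3.566 V

The full-scale span is 8 − (-8) = 16 V. LSB = 16 V / 2^12.
Output = V_min + (1135/4096) × range = -8 + 0.277100 × 16 V
      = -8 V + 4.43359 V = -3.56641 V.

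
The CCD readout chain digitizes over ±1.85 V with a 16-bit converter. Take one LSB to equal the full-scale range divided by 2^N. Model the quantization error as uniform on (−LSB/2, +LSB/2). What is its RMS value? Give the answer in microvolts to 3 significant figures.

16.3 µV

Span: 1.85 V − (-1.85 V) = 3.7 V.
LSB = 3.7 V / 2^16 = 56.458 µV.
V_rms = LSB/√12 = 56.458 µV / √12 = 16.3 µV.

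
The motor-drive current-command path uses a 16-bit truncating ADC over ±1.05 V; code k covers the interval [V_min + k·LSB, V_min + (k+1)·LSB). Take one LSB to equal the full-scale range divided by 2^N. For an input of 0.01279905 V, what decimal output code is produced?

Range = 1.05 − (-1.05) = 2.1 V. LSB = 2.1 V / 2^16 ≈ 32.04 µV.
V_in − V_min = 0.01279905 − (-1.05) = 1.06279905 V.
Divide by LSB: 1.06279905 × 65536/2.1 = 33167.4279.
Truncating gives code 33167.

33167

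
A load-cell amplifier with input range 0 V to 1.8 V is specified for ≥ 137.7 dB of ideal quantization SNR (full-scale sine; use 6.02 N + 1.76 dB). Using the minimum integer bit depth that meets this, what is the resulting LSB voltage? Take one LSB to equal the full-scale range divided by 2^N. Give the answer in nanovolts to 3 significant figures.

215 nV

Range is 1.8 V.
Solving 6.02 N ≥ 137.7 − 1.76: N ≥ 22.581. Round up → N = 23.
LSB = 1.8 V ÷ 2^23 = 1.8/8388608 V = 215 nV.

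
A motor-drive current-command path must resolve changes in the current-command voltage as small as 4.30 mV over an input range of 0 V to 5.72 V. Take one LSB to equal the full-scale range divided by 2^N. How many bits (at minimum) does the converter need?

Range is 5.72 V.
5.72 V / 4.30 mV = 1330. Since 2^10 = 1024 and 2^11 = 2048, N = 11.

11 bits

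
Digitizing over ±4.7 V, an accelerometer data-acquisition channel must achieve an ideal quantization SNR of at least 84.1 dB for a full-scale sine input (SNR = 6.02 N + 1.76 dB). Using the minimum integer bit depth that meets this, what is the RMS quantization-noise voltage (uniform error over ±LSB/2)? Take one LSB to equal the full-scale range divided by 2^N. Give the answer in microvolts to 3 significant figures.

166 µV

Full-scale range = 4.7 V − (-4.7 V) = 9.4 V.
Required N = ⌈(84.1 − 1.76)/6.02⌉ = ⌈13.678⌉ = 14.
LSB = 9.4 V / 2^14 = 0.57373 mV.
σ_q = LSB/√12 = 0.57373 mV/3.4641 = 166 µV.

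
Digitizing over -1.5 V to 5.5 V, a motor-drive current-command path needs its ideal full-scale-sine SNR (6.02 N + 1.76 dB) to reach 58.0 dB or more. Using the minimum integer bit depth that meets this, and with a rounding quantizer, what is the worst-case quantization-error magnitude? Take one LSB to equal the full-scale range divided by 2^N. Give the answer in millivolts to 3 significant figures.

The full-scale span is 5.5 − (-1.5) = 7 V.
Solving 6.02 N ≥ 58.0 − 1.76: N ≥ 9.342. Round up → N = 10.
LSB = 7 V ÷ 2^10 = 7/1024 V = 6.8359 mV.
Max error for round-to-nearest is LSB/2 = 3.42 mV.

3.42 mV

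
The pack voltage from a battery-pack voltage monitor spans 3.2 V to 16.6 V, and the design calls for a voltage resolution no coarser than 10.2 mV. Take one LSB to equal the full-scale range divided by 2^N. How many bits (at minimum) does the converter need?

11 bits

The full-scale span is 16.6 − (3.2) = 13.4 V.
Levels needed ≥ 13.4/10.2 mV = 1314. 2^11 = 2048 suffices, so N_min = 11.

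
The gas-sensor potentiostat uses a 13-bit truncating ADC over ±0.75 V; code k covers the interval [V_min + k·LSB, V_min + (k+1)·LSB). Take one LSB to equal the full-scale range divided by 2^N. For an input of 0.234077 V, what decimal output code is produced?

5374

Full-scale range = 0.75 V − (-0.75 V) = 1.5 V. LSB = 1.5 V / 2^13 ≈ 183.1 µV.
(V_in − V_min) × 2^13/range = (0.234077 − (-0.75)) × 8192/1.5 = 5374.373.
Floor → code = 5374.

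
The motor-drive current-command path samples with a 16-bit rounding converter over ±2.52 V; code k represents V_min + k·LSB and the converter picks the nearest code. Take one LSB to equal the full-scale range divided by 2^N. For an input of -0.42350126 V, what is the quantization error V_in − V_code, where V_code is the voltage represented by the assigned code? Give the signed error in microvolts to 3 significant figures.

+10.7 µV

Full-scale range = 2.52 V − (-2.52 V) = 5.04 V. LSB = 5.04 V / 2^16 ≈ 76.90 µV.
(V_in − V_min)/LSB = (-0.42350126 − (-2.52)) × 65536/5.04 = 27261.1392 → nearest code k = 27261.
V_code = -2.52 + (27261/65536) × 5.04 = -0.42351196289 V.
Error = V_in − V_code = -0.42350126 − (-0.42351196289) = +10.7 µV.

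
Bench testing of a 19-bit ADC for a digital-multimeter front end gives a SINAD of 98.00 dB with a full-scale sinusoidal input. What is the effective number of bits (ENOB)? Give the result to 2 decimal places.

ENOB = (SINAD − 1.76) / 6.02 = (98.00 − 1.76) / 6.02 = 96.24 / 6.02 = 15.9867.

15.99 bits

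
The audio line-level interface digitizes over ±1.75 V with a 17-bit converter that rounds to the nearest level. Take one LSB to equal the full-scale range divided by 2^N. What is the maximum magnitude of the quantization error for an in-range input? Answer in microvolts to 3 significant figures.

Span: 1.75 V − (-1.75 V) = 3.5 V.
LSB = 3.5 V ÷ 2^17 = 3.5/131072 V = 26.703 µV.
A rounding quantizer has |error| ≤ LSB/2 = 13.4 µV.

13.4 µV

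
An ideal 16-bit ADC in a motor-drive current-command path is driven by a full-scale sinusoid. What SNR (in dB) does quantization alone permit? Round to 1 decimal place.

98.1 dB

For an ideal N-bit converter with full-scale sine input, SNR = 6.02 N + 1.76 dB. SNR = 6.02 × 16 + 1.76 = 96.32 + 1.76 = 98.08 dB.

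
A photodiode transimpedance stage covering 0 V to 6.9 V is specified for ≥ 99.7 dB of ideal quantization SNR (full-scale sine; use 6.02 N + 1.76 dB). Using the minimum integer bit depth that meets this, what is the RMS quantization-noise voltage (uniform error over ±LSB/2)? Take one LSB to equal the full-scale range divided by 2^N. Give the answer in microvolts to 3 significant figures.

Span = 6.9 V.
Solving 6.02 N ≥ 99.7 − 1.76: N ≥ 16.269. Round up → N = 17.
One LSB is 6.9 V / 131072 = 52.643 µV.
RMS noise = LSB/√12 = 15.2 µV.

15.2 µV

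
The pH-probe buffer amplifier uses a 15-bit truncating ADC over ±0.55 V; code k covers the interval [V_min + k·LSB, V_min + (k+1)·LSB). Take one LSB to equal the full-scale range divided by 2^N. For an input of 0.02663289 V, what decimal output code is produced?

17177

The full-scale span is 0.55 − (-0.55) = 1.1 V. LSB = 1.1 V / 2^15 ≈ 33.57 µV.
(V_in − V_min) × 2^15/range = (0.02663289 − (-0.55)) × 32768/1.1 = 17177.370.
Floor → code = 17177.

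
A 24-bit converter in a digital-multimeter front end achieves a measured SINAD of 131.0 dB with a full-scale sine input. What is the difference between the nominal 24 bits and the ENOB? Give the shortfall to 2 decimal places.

N_eff = (131.0 − 1.76)/6.02 = 21.4684 bits.
Shortfall = 24 − 21.4684 = 2.5316 bits.

2.53 bits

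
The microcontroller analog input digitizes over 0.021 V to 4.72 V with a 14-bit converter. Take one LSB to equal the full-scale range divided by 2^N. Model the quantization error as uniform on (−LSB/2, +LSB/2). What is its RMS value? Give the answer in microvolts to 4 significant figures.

82.79 µV

Full-scale range = 4.72 V − (0.021 V) = 4.699 V.
One LSB is 4.699 V / 16384 = 286.804 µV.
RMS of a uniform error over width LSB is LSB/√12 = 82.79 µV.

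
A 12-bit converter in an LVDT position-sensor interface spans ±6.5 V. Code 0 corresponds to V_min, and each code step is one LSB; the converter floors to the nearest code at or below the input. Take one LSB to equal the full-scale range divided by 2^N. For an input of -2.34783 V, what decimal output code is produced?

1308

Full-scale range = 6.5 V − (-6.5 V) = 13 V. LSB = 13 V / 2^12 ≈ 3.174 mV.
code = ⌊(V_in − V_min)/LSB⌋ = ⌊(V_in − V_min) × 2^12 / range⌋
     = ⌊(-2.34783 − (-6.5)) × 4096 / 13⌋ = ⌊4.15217 × 4096/13⌋
     = ⌊1308.253⌋ = 1308.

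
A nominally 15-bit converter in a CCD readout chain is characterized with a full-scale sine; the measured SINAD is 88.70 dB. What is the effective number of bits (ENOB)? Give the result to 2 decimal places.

Inverting SNR = 6.02 N + 1.76: N_eff = (88.70 − 1.76)/6.02 = 14.4419.

14.44 bits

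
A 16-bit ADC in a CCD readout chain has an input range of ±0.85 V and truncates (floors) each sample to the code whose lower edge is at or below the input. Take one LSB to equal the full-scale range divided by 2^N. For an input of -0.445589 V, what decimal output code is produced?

Full-scale range = 0.85 V − (-0.85 V) = 1.7 V. LSB = 1.7 V / 2^16 ≈ 25.94 µV.
V_in − V_min = -0.445589 − (-0.85) = 0.404411 V.
Divide by LSB: 0.404411 × 65536/1.7 = 15590.2819.
Truncating gives code 15590.

15590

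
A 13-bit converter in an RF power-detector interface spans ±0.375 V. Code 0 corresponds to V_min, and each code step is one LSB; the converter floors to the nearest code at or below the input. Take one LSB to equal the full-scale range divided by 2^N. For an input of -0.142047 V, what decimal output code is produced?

Full-scale range = 0.375 V − (-0.375 V) = 0.75 V. LSB = 0.75 V / 2^13 ≈ 91.55 µV.
V_in − V_min = -0.142047 − (-0.375) = 0.232953 V.
Divide by LSB: 0.232953 × 8192/0.75 = 2544.4680.
Truncating gives code 2544.

2544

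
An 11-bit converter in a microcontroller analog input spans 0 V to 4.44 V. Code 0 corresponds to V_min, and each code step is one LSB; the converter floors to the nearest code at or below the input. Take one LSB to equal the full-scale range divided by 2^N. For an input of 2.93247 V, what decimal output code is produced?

1352

Range is 4.44 V. LSB = 4.44 V / 2^11 ≈ 2.168 mV.
code = ⌊(V_in − V_min)/LSB⌋ = ⌊(V_in − V_min) × 2^11 / range⌋
     = ⌊(2.93247 − (0)) × 2048 / 4.44⌋ = ⌊2.93247 × 2048/4.44⌋
     = ⌊1352.635⌋ = 1352.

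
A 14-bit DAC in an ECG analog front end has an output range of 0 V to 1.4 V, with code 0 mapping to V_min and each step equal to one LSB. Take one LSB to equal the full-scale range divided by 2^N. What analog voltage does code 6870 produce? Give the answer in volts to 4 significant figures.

Range is 1.4 V. LSB = 1.4 V / 2^14.
V_out = 0 + 6870 × (1.4/16384) V
      = 0 + 0.587036 = 0.587036 V.

0.5870 V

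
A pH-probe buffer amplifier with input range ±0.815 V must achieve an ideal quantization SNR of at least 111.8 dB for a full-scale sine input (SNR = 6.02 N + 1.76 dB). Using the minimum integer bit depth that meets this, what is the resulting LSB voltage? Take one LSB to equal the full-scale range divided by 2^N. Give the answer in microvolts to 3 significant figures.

3.11 µV

The full-scale span is 0.815 − (-0.815) = 1.63 V.
Solving 6.02 N ≥ 111.8 − 1.76: N ≥ 18.279. Round up → N = 19.
LSB = 1.63 V / 2^19 = 3.11 µV.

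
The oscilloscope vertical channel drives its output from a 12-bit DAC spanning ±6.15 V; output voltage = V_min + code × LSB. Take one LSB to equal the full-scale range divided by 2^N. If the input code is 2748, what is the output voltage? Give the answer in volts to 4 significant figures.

2.102 V

Range = 6.15 − (-6.15) = 12.3 V. LSB = 12.3 V / 2^12.
Output = V_min + (2748/4096) × range = -6.15 + 0.670898 × 12.3 V
      = -6.15 + 8.25205 = 2.10205 V.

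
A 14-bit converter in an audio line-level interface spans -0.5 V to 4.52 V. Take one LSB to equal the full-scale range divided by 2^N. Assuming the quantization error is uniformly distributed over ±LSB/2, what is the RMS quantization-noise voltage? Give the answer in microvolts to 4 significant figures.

Full-scale range = 4.52 V − (-0.5 V) = 5.02 V.
Step size = 5.02/16384 V = 306.396 µV.
For a uniform distribution on [−LSB/2, +LSB/2], V_rms = LSB/√12 = 306.396 µV/3.4641 = 88.45 µV.

88.45 µV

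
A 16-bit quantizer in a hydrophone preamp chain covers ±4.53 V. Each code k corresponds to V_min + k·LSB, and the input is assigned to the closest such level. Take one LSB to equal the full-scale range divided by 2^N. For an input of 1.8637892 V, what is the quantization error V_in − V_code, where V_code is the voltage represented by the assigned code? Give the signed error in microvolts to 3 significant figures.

−24.9 µV

Range = 4.53 − (-4.53) = 9.06 V. LSB = 9.06 V / 2^16 ≈ 138.2 µV.
Position in LSBs: (1.8637892 − (-4.53)) × 65536/9.06 = 46249.8200; rounding gives k = 46250.
V_code = V_min + k × range/2^16 = -4.53 + 46250 × 9.06/65536 = 1.8638140869 V.
e = 1.8637892 − (1.8638140869) = −24.9 µV.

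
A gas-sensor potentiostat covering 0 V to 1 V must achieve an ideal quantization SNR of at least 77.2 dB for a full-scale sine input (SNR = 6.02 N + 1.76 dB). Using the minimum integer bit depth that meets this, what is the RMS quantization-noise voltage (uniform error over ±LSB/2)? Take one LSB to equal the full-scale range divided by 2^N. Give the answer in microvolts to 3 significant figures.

35.2 µV

Full-scale range = 1 V.
N ≥ (77.2 − 1.76)/6.02 = 12.532 → N_min = 13.
LSB = 1 V / 2^13 = 122.07 µV.
σ_q = LSB/√12 = 122.07 µV/3.4641 = 35.2 µV.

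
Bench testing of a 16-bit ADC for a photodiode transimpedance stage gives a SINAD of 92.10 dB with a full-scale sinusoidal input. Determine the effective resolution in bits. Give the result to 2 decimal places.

ENOB = (92.10 − 1.76)/6.02 = 15.0066 bits.

15.01 bits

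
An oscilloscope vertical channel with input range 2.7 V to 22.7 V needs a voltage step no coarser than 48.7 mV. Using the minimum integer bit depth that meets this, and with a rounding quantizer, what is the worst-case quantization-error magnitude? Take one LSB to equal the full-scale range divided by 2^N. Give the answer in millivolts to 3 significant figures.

19.5 mV

Full-scale range = 22.7 V − (2.7 V) = 20 V.
20 V / 48.7 mV = 410.7. Since 2^8 = 256 and 2^9 = 512, N = 9.
LSB = 20 V ÷ 2^9 = 20/512 V = 39.063 mV.
Half an LSB is 19.5 mV.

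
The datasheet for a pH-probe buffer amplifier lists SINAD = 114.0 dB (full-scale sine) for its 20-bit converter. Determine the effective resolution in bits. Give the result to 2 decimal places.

ENOB = (114.0 − 1.76)/6.02 = 18.6445 bits.

18.64 bits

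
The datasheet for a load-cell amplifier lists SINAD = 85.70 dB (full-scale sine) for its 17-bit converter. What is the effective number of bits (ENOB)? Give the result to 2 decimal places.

Inverting SNR = 6.02 N + 1.76: N_eff = (85.70 − 1.76)/6.02 = 13.9435.

13.94 bits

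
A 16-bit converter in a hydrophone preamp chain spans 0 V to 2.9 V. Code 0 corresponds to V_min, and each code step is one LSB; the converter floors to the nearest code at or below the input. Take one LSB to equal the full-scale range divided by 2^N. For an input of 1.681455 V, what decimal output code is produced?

Full-scale range = 2.9 V. LSB = 2.9 V / 2^16 ≈ 44.25 µV.
V_in − V_min = 1.681455 − (0) = 1.681455 V.
Divide by LSB: 1.681455 × 65536/2.9 = 37998.5638.
Truncating gives code 37998.

37998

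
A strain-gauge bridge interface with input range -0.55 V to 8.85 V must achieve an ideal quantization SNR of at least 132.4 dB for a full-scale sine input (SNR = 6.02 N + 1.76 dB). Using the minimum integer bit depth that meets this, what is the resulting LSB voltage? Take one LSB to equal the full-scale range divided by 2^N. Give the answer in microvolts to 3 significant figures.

The full-scale span is 8.85 − (-0.55) = 9.4 V.
N ≥ (132.4 − 1.76)/6.02 = 21.701 → N_min = 22.
LSB = 9.4 V / 2^22 = 2.24 µV.

2.24 µV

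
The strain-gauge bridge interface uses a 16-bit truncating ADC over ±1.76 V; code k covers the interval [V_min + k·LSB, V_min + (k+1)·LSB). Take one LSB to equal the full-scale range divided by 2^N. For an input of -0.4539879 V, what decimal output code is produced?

Full-scale range = 1.76 V − (-1.76 V) = 3.52 V. LSB = 3.52 V / 2^16 ≈ 53.71 µV.
code = ⌊(V_in − V_min)/LSB⌋ = ⌊(V_in − V_min) × 2^16 / range⌋
     = ⌊(-0.4539879 − (-1.76)) × 65536 / 3.52⌋ = ⌊1.3060121 × 65536/3.52⌋
     = ⌊24315.571⌋ = 24315.

24315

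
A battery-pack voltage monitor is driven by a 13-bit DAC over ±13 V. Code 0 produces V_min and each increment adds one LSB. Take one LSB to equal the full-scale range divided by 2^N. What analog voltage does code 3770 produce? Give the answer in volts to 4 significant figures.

-1.035 V

The full-scale span is 13 − (-13) = 26 V. LSB = 26 V / 2^13.
V_out = -13 + 3770 × (26/8192) V
      = -13 V + 11.9653 V = -1.03467 V.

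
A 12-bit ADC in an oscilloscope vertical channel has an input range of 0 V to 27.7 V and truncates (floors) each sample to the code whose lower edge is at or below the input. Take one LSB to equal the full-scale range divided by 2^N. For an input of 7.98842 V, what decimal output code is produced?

1181

Full-scale range = 27.7 V. LSB = 27.7 V / 2^12 ≈ 6.763 mV.
code = ⌊(V_in − V_min)/LSB⌋ = ⌊(V_in − V_min) × 2^12 / range⌋
     = ⌊(7.98842 − (0)) × 4096 / 27.7⌋ = ⌊7.98842 × 4096/27.7⌋
     = ⌊1181.248⌋ = 1181.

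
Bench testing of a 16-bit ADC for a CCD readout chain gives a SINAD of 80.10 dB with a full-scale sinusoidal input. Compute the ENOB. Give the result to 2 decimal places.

ENOB = (80.10 − 1.76)/6.02 = 13.0133 bits.

13.01 bits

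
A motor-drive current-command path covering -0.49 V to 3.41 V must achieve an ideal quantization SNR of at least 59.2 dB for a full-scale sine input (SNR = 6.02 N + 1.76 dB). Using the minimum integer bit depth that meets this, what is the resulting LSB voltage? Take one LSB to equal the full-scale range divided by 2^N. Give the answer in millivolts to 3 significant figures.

3.81 mV

Span: 3.41 V − (-0.49 V) = 3.9 V.
6.02 N + 1.76 ≥ 59.2 gives N ≥ 9.542, so the minimum integer is 10.
LSB = 3.9 V ÷ 2^10 = 3.9/1024 V = 3.81 mV.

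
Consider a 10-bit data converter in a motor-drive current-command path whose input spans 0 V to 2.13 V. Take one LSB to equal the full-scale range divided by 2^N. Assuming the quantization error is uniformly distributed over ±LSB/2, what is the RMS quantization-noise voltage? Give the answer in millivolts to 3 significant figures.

0.600 mV

Span = 2.13 V.
Step size = 2.13/1024 V = 2.0801 mV.
For a uniform distribution on [−LSB/2, +LSB/2], V_rms = LSB/√12 = 2.0801 mV/3.4641 = 0.600 mV.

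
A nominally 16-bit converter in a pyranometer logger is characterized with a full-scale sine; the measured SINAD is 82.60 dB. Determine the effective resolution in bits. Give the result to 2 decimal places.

(82.60 − 1.76) / 6.02 = 80.84/6.02 = 13.4286 effective bits.

13.43 bits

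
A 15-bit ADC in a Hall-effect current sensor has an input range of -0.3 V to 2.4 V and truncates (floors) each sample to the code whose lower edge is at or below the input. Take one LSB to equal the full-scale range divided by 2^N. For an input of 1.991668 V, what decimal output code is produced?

The full-scale span is 2.4 − (-0.3) = 2.7 V. LSB = 2.7 V / 2^15 ≈ 82.40 µV.
code = ⌊(V_in − V_min)/LSB⌋ = ⌊(V_in − V_min) × 2^15 / range⌋
     = ⌊(1.991668 − (-0.3)) × 32768 / 2.7⌋ = ⌊2.291668 × 32768/2.7⌋
     = ⌊27812.362⌋ = 27812.

27812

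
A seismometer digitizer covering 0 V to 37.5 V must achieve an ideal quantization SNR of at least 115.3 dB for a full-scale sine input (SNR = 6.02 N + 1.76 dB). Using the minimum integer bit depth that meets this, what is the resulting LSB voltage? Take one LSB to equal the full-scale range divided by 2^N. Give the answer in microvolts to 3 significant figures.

71.5 µV

Span = 37.5 V.
N ≥ (115.3 − 1.76)/6.02 = 18.860 → N_min = 19.
LSB = 37.5 V / 2^19 = 71.5 µV.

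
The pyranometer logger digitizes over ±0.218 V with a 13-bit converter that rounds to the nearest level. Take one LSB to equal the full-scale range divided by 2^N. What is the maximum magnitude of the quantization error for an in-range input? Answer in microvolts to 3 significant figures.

Span: 0.218 V − (-0.218 V) = 0.436 V.
LSB = 0.436 V ÷ 2^13 = 0.436/8192 V = 53.223 µV.
Worst-case error for round-to-nearest is half an LSB: 26.6 µV.

26.6 µV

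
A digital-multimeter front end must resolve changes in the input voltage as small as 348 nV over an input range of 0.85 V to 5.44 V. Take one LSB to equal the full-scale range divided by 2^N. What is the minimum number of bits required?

24 bits

Span: 5.44 V − (0.85 V) = 4.59 V.
Levels needed ≥ 4.59/348 nV = 1.319e7. 2^24 = 16777216 suffices, so N_min = 24.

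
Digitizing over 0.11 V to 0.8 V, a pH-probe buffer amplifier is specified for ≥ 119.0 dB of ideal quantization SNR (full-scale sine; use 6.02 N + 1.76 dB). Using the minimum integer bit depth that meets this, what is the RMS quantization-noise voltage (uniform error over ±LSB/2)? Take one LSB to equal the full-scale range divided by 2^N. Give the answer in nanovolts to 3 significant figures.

190 nV

The full-scale span is 0.8 − (0.11) = 0.69 V.
Required N = ⌈(119.0 − 1.76)/6.02⌉ = ⌈19.475⌉ = 20.
One LSB is 0.69 V / 1048576 = 0.65804 µV.
σ_q = LSB/√12 = 0.65804 µV/3.4641 = 190 nV.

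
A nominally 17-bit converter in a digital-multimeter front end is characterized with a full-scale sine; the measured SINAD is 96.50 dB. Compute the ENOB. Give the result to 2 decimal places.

15.74 bits

Inverting SNR = 6.02 N + 1.76: N_eff = (96.50 − 1.76)/6.02 = 15.7375.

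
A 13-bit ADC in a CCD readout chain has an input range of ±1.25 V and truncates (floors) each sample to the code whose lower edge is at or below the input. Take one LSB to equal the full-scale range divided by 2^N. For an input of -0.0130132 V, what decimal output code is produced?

4053

The full-scale span is 1.25 − (-1.25) = 2.5 V. LSB = 2.5 V / 2^13 ≈ 305.2 µV.
code = ⌊(V_in − V_min)/LSB⌋ = ⌊(V_in − V_min) × 2^13 / range⌋
     = ⌊(-0.0130132 − (-1.25)) × 8192 / 2.5⌋ = ⌊1.2369868 × 8192/2.5⌋
     = ⌊4053.358⌋ = 4053.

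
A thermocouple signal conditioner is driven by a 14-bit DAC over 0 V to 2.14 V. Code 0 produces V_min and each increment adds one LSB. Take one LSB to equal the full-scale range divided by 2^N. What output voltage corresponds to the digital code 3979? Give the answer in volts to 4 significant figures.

0.5197 V

Range is 2.14 V. LSB = 2.14 V / 2^14.
V_out = V_min + code × LSB = 0 V + 3979 × 2.14 V / 16384
      = 0 + 0.519718 = 0.519718 V.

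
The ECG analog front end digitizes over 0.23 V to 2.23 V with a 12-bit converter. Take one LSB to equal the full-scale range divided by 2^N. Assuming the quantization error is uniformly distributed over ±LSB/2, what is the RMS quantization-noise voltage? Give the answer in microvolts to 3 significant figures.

Range = 2.23 − (0.23) = 2 V.
One LSB is 2 V / 4096 = 488.28 µV.
V_rms = LSB/√12 = 488.28 µV / √12 = 141 µV.

141 µV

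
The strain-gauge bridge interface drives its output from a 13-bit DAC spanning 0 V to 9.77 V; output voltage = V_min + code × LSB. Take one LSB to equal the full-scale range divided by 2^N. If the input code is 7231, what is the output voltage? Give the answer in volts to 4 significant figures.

8.624 V

Full-scale range = 9.77 V. LSB = 9.77 V / 2^13.
V_out = V_min + code × LSB = 0 V + 7231 × 9.77 V / 8192
      = 0 + 8.62389 = 8.62389 V.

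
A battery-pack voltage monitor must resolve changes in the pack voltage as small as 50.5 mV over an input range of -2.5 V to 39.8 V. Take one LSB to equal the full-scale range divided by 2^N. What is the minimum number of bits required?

10 bits

Range = 39.8 − (-2.5) = 42.3 V.
Required number of levels: 42.3/50.5 mV = 837.62; smallest N with 2^N ≥ that is 10.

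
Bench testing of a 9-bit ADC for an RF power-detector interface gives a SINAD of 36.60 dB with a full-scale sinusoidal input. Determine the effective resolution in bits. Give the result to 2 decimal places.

(36.60 − 1.76) / 6.02 = 34.84/6.02 = 5.7874 effective bits.

5.79 bits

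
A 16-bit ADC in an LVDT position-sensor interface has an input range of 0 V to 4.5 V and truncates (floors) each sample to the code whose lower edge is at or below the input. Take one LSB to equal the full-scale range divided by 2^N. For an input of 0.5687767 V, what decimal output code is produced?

Span = 4.5 V. LSB = 4.5 V / 2^16 ≈ 68.66 µV.
(V_in − V_min) × 2^16/range = (0.5687767 − (0)) × 65536/4.5 = 8283.411.
Floor → code = 8283.

8283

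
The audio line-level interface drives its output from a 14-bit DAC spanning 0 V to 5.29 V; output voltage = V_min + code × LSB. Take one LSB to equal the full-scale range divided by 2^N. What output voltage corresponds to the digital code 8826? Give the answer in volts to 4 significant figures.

Span = 5.29 V. LSB = 5.29 V / 2^14.
V_out = V_min + code × LSB = 0 V + 8826 × 5.29 V / 16384
      = 0 V + 2.84970 V = 2.84970 V.

2.850 V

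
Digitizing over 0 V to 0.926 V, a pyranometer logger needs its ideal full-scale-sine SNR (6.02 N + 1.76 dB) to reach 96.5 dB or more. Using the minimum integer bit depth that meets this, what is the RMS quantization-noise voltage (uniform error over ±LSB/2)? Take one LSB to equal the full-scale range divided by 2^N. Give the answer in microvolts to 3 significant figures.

4.08 µV

Range is 0.926 V.
6.02 N + 1.76 ≥ 96.5 gives N ≥ 15.738, so the minimum integer is 16.
One LSB is 0.926 V / 65536 = 14.130 µV.
V_rms = LSB/√12 = 4.08 µV.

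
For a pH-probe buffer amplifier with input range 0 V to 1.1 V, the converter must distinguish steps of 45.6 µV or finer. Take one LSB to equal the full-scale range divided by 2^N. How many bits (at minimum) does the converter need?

Full-scale range = 1.1 V.
Need 2^N ≥ 1.1 V / 45.6 µV = 24120 → N_min = 15.

15 bits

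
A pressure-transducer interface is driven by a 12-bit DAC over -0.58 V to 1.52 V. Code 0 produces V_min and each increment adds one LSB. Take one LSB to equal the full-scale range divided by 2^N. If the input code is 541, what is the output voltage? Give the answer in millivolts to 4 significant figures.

-302.6 mV

The full-scale span is 1.52 − (-0.58) = 2.1 V. LSB = 2.1 V / 2^12.
V_out = -0.58 + 541 × (2.1/4096) V
      = -0.58 + 0.277368 = -0.302632 V.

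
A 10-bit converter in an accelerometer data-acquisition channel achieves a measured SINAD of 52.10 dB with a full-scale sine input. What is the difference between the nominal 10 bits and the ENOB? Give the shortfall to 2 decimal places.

1.64 bits

N_eff = (52.10 − 1.76)/6.02 = 8.3621 bits.
10 − 8.3621 = 1.64 bits below nominal.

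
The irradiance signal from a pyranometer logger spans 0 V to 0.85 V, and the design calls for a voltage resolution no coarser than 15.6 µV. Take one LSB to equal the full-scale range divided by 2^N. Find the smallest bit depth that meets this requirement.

Full-scale range = 0.85 V.
0.85 V / 15.6 µV = 54490. Since 2^15 = 32768 and 2^16 = 65536, N = 16.

16 bits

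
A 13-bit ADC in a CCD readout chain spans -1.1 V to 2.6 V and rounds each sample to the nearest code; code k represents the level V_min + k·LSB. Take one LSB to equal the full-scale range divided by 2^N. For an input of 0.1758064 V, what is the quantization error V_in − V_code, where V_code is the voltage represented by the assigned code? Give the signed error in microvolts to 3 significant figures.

−134 µV

Full-scale range = 2.6 V − (-1.1 V) = 3.7 V. LSB = 3.7 V / 2^13 ≈ 451.7 µV.
(0.1758064 − (-1.1)) / LSB = 1.2758064 × 8192/3.7 = 2824.7043. Nearest integer: k = 2825.
V_code = V_min + k × range/2^13 = -1.1 + 2825 × 3.7/8192 = 0.1759399414 V.
V_in − V_code = 0.1758064 − (0.1759399414) = −134 µV.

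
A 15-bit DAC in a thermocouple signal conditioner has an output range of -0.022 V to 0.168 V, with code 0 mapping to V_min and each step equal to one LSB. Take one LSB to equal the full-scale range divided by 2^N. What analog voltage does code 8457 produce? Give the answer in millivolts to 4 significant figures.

27.04 mV

Range = 0.168 − (-0.022) = 0.19 V. LSB = 0.19 V / 2^15.
V_out = -0.022 + 8457 × (0.19/32768) V
      = -0.022 + 0.0490366 = 0.0270366 V.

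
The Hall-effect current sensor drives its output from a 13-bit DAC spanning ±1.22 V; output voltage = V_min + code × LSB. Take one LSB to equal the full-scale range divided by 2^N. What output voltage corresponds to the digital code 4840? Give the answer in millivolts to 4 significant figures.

Span: 1.22 V − (-1.22 V) = 2.44 V. LSB = 2.44 V / 2^13.
V_out = V_min + code × LSB = -1.22 V + 4840 × 2.44 V / 8192
      = -1.22 + 1.44160 = 0.221602 V.

221.6 mV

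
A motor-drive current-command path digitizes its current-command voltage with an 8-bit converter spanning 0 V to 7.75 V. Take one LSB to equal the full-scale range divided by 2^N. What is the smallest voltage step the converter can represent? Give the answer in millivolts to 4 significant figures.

Range is 7.75 V.
2^8 = 256 levels.
LSB = 7.75 V ÷ 2^8 = 7.75/256 V = 30.27 mV.

30.27 mV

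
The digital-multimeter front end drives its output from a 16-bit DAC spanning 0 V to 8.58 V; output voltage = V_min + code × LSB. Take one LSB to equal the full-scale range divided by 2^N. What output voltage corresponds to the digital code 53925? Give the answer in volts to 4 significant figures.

7.060 V

Range is 8.58 V. LSB = 8.58 V / 2^16.
V_out = V_min + code × LSB = 0 V + 53925 × 8.58 V / 65536
      = 0 V + 7.05988 V = 7.05988 V.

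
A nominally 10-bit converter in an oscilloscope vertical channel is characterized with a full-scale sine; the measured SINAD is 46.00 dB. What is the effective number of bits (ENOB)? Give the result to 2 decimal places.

Inverting SNR = 6.02 N + 1.76: N_eff = (46.00 − 1.76)/6.02 = 7.3488.

7.35 bits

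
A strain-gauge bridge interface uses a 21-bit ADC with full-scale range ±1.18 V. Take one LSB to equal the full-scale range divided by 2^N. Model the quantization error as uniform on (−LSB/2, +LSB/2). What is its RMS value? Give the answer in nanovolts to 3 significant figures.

The full-scale span is 1.18 − (-1.18) = 2.36 V.
LSB = 2.36 V ÷ 2^21 = 2.36/2097152 V = 1.1253 µV.
RMS of a uniform error over width LSB is LSB/√12 = 325 nV.

325 nV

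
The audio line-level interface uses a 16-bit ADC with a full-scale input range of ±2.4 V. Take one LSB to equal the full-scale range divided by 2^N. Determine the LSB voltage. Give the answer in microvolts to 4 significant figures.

The full-scale span is 2.4 − (-2.4) = 4.8 V.
Number of codes = 2^16 = 65536.
LSB = 4.8 V / 2^16 = 73.24 µV.

73.24 µV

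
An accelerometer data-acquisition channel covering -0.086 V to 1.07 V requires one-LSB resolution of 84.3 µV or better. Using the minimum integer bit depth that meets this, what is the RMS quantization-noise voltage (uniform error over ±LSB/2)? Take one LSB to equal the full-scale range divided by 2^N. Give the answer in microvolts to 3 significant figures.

20.4 µV

The full-scale span is 1.07 − (-0.086) = 1.156 V.
Levels needed ≥ 1.156/84.3 µV = 13710. 2^14 = 16384 suffices, so N_min = 14.
LSB = 1.156 V ÷ 2^14 = 1.156/16384 V = 70.557 µV.
RMS noise = LSB/√12 = 20.4 µV.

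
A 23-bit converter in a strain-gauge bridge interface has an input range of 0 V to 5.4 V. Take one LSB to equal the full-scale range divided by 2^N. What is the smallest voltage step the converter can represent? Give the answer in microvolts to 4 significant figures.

Full-scale range = 5.4 V.
Number of codes = 2^23 = 8388608.
LSB = 5.4 V / 2^23 = 0.6437 µV.

0.6437 µV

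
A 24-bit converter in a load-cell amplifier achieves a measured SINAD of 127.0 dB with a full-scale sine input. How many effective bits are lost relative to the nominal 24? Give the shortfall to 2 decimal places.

3.20 bits

Effective bits = (127.0 − 1.76)/6.02 = 20.8040.
Shortfall = 24 − 20.8040 = 3.1960 bits.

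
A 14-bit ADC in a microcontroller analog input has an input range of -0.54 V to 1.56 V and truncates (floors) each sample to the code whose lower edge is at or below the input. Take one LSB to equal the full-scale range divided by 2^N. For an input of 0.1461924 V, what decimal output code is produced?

5353

The full-scale span is 1.56 − (-0.54) = 2.1 V. LSB = 2.1 V / 2^14 ≈ 128.2 µV.
code = ⌊(V_in − V_min)/LSB⌋ = ⌊(V_in − V_min) × 2^14 / range⌋
     = ⌊(0.1461924 − (-0.54)) × 16384 / 2.1⌋ = ⌊0.6861924 × 16384/2.1⌋
     = ⌊5353.608⌋ = 5353.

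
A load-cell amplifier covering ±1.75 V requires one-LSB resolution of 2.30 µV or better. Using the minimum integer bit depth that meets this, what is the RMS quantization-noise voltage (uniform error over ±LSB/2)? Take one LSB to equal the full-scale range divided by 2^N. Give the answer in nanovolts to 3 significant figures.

482 nV

Full-scale range = 1.75 V − (-1.75 V) = 3.5 V.
Need 2^N ≥ 3.5 V / 2.30 µV = 1.522e6 → N_min = 21.
LSB = 3.5 V ÷ 2^21 = 3.5/2097152 V = 1.6689 µV.
σ_q = LSB/√12 = 1.6689 µV/3.4641 = 482 nV.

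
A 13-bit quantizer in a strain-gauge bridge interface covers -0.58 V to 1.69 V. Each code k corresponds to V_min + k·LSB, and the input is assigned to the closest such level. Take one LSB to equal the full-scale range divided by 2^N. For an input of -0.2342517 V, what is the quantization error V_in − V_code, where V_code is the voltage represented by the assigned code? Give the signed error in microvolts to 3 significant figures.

Full-scale range = 1.69 V − (-0.58 V) = 2.27 V. LSB = 2.27 V / 2^13 ≈ 277.1 µV.
Position in LSBs: (-0.2342517 − (-0.58)) × 8192/2.27 = 1247.7401; rounding gives k = 1248.
V_code = -0.58 + (1248/8192) × 2.27 = -0.2341796875 V.
Error = V_in − V_code = -0.2342517 − (-0.2341796875) = −72.0 µV.

−72.0 µV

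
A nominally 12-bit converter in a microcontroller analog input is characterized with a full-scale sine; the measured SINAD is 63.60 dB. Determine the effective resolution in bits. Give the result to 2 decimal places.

10.27 bits

Inverting SNR = 6.02 N + 1.76: N_eff = (63.60 − 1.76)/6.02 = 10.2724.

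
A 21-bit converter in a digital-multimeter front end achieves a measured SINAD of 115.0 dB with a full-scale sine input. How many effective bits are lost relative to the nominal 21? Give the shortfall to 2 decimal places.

2.19 bits

N_eff = (115.0 − 1.76)/6.02 = 18.8106 bits.
Shortfall = 21 − 18.8106 = 2.1894 bits.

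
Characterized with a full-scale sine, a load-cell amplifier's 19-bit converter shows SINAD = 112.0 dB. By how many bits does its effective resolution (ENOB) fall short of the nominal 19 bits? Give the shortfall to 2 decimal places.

Effective bits = (112.0 − 1.76)/6.02 = 18.3123.
19 − 18.3123 = 0.69 bits below nominal.

0.69 bits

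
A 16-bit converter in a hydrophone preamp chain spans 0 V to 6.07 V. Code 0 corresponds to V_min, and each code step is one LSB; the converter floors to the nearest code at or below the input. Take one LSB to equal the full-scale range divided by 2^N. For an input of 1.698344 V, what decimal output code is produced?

Full-scale range = 6.07 V. LSB = 6.07 V / 2^16 ≈ 92.62 µV.
(V_in − V_min) × 2^16/range = (1.698344 − (0)) × 65536/6.07 = 18336.519.
Floor → code = 18336.

18336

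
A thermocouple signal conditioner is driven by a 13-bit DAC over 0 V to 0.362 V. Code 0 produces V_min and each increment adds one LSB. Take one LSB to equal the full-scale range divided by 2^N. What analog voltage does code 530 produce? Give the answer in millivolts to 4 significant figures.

23.42 mV

Span = 0.362 V. LSB = 0.362 V / 2^13.
V_out = V_min + code × LSB = 0 V + 530 × 0.362 V / 8192
      = 0 V + 0.0234204 V = 0.0234204 V.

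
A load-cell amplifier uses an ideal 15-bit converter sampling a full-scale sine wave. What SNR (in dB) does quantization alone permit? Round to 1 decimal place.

92.1 dB

6.02(15) + 1.76 = 90.30 + 1.76 = 92.06 dB.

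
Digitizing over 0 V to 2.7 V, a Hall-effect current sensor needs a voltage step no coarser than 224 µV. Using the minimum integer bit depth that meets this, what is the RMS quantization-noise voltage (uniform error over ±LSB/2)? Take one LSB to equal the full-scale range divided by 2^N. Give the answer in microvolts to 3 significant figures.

47.6 µV

Range is 2.7 V.
Levels needed ≥ 2.7/224 µV = 12050. 2^14 = 16384 suffices, so N_min = 14.
LSB = 2.7 V / 2^14 = 164.79 µV.
RMS noise = LSB/√12 = 47.6 µV.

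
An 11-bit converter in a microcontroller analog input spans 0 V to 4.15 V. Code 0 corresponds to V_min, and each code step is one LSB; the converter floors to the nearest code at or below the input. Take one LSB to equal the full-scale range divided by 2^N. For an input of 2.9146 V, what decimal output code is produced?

Span = 4.15 V. LSB = 4.15 V / 2^11 ≈ 2.026 mV.
V_in − V_min = 2.9146 − (0) = 2.9146 V.
Divide by LSB: 2.9146 × 2048/4.15 = 1438.3375.
Truncating gives code 1438.

1438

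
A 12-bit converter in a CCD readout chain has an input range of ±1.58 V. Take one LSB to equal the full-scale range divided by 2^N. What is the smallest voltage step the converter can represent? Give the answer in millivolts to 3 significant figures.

0.771 mV

Range = 1.58 − (-1.58) = 3.16 V.
2^12 = 4096 levels.
LSB = 3.16 V / 2^12 = 0.771 mV.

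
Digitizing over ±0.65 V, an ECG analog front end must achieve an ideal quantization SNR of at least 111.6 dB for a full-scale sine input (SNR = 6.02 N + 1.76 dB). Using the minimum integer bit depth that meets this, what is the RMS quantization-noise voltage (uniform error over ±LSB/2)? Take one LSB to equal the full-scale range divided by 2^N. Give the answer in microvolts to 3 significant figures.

0.716 µV

Full-scale range = 0.65 V − (-0.65 V) = 1.3 V.
N ≥ (111.6 − 1.76)/6.02 = 18.246 → N_min = 19.
LSB = 1.3 V / 2^19 = 2.4796 µV.
RMS noise = LSB/√12 = 0.716 µV.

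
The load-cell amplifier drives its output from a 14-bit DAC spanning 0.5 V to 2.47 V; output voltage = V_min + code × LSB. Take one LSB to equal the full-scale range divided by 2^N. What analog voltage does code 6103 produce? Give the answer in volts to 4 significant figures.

1.234 V

Range = 2.47 − (0.5) = 1.97 V. LSB = 1.97 V / 2^14.
Output = V_min + (6103/16384) × range = 0.5 + 0.372498 × 1.97 V
      = 0.5 V + 0.733820 V = 1.23382 V.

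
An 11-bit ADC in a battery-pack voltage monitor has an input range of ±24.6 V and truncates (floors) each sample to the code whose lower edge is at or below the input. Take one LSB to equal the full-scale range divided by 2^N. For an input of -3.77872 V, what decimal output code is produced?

Full-scale range = 24.6 V − (-24.6 V) = 49.2 V. LSB = 49.2 V / 2^11 ≈ 24.02 mV.
V_in − V_min = -3.77872 − (-24.6) = 20.82128 V.
Divide by LSB: 20.82128 × 2048/49.2 = 866.7069.
Truncating gives code 866.

866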